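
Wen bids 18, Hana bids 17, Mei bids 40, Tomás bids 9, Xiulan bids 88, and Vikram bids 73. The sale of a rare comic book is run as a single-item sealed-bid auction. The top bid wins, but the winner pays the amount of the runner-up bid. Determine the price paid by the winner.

Sorted high to low: Xiulan 88 > Vikram 73 > Mei 40 > Wen 18 > Hana 17 > Tomás 9.
Xiulan has the highest bid, so Xiulan wins.
The second-highest bid is 73, so that is what Xiulan pays.

Price paid: 73.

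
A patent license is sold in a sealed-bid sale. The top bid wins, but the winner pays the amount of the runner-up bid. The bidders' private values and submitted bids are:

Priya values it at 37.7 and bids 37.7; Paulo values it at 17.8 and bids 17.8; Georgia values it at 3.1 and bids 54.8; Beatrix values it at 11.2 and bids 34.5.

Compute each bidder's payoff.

Bids in descending order: Georgia 54.8, then Priya 37.7, then Beatrix 34.5, then Paulo 17.8.
Georgia has the top bid and wins; the price is the second-highest bid, 37.7.
Georgia's payoff = 3.1 − 37.7 = -34.6. All other bidders lose, so their payoff is 0.

Payoffs: Priya 0.0, Paulo 0.0, Georgia -34.6, Beatrix 0.0.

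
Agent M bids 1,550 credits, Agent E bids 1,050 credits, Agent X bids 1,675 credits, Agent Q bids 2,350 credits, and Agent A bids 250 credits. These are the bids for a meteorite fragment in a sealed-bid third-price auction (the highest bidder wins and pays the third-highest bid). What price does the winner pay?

Ordered from highest: Agent Q 2,350 credits > Agent X 1,675 credits > Agent M 1,550 credits > Agent E 1,050 credits > Agent A 250 credits.
Agent Q is the highest bidder, so Agent Q wins.
Under the third-price rule, the price is the third-highest bid: 1,550 credits.

1,550 credits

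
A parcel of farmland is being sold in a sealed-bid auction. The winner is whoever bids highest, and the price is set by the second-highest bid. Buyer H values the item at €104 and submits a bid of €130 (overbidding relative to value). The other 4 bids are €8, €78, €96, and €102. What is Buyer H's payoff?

Payoff = €2.

Highest competing bid: €102.
Buyer H's bid €130 is the highest overall, so Buyer H wins and pays the second-highest bid, €102.
Payoff = value − price = €104 − €102 = €2.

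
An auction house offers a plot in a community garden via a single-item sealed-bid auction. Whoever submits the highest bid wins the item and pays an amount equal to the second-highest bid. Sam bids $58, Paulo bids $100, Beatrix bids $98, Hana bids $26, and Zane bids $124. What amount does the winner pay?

The winner pays $100.

Ranking the bids: Zane $124; Paulo $100; Beatrix $98; Sam $58; Hana $26.
Zane has the highest bid, so Zane wins.
The second-highest bid is $100, so that is what Zane pays.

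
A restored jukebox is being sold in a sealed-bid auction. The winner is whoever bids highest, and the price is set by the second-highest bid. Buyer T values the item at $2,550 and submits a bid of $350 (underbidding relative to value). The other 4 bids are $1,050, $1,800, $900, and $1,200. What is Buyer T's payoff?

Highest competing bid: $1,800.
Buyer T's bid $350 is not the highest, so Buyer T loses, pays nothing, and earns zero payoff.

Buyer T's payoff: $0.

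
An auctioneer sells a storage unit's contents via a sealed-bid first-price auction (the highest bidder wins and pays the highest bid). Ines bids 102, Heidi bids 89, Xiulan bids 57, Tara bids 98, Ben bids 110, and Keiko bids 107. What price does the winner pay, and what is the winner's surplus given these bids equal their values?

Price 110; surplus 0.

Ordered from highest: Ben 110, then Keiko 107, then Ines 102, then Tara 98, then Heidi 89, then Xiulan 57.
Ben is the highest bidder, so Ben wins.
Under the first-price rule, the price is the highest bid: 110.
Surplus = 110 − 110 = 0.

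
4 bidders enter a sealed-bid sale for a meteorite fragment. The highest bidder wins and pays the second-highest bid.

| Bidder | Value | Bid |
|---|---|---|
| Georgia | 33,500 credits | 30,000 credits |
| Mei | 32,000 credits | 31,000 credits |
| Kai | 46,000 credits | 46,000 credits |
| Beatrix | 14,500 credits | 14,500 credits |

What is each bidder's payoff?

Ranking the bids: Kai 46,000 credits, then Mei 31,000 credits, then Georgia 30,000 credits, then Beatrix 14,500 credits.
Kai has the top bid and wins; the price is the second-highest bid, 31,000 credits.
Kai's payoff = 46,000 credits − 31,000 credits = 15,000 credits. All other bidders lose, so their payoff is 0.

Georgia 0 credits, Mei 0 credits, Kai 15,000 credits, Beatrix 0 credits.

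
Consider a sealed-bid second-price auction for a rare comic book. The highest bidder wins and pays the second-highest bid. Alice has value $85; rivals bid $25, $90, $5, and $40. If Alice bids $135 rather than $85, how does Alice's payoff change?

The highest competing bid is $90.
Bidding truthfully at $85: the top bid is $90 (a rival), so Alice loses. Payoff = $0.
Bidding $135: Alice has the top bid, wins, and pays the second-highest bid $90. Payoff = $85 − $90 = -$5.
Change = -$5 − $0 = -$5.

-$5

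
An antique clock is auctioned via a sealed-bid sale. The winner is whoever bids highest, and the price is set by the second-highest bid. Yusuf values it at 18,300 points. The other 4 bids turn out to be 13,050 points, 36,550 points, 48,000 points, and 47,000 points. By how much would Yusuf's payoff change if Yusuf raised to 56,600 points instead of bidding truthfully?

Change in payoff: -29,700 points.

The highest competing bid is 48,000 points.
Bidding truthfully at 18,300 points: the top bid is 48,000 points (a rival), so Yusuf loses. Payoff = 0 points.
Bidding 56,600 points: Yusuf has the top bid, wins, and pays the second-highest bid 48,000 points. Payoff = 18,300 points − 48,000 points = -29,700 points.
Change = -29,700 points − 0 points = -29,700 points.
Deviating from a truthful bid can only lose payoff in a second-price auction — never gain.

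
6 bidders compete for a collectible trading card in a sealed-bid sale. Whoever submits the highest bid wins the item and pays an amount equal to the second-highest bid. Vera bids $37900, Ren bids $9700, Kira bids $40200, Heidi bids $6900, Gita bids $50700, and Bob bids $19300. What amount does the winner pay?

Bids in descending order: Gita $50700; Kira $40200; Vera $37900; Bob $19300; Ren $9700; Heidi $6900.
Gita has the highest bid, so Gita wins.
The second-highest bid is $40200, so that is what Gita pays.

The winner pays $40200.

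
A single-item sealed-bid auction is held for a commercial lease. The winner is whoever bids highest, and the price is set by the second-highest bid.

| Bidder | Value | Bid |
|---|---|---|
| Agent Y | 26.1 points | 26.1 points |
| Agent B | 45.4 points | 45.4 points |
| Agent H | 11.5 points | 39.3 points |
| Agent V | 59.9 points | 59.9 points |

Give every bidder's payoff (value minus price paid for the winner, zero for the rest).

Payoffs: Agent Y 0.0 points, Agent B 0.0 points, Agent H 0.0 points, Agent V 14.5 points.

Bids in descending order: Agent V 59.9 points > Agent B 45.4 points > Agent H 39.3 points > Agent Y 26.1 points.
Agent V has the top bid and wins; the price is the second-highest bid, 45.4 points.
Agent V's payoff = 59.9 points − 45.4 points = 14.5 points. All other bidders lose, so their payoff is 0.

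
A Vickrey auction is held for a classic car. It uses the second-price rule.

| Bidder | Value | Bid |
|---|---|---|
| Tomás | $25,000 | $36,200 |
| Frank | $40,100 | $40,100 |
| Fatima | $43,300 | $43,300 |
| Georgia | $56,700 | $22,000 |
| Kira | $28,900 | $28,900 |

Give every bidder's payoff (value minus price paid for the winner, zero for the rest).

Ranking the bids: Fatima $43,300; Frank $40,100; Tomás $36,200; Kira $28,900; Georgia $22,000.
Fatima has the top bid and wins; the price is the second-highest bid, $40,100.
Fatima's payoff = $43,300 − $40,100 = $3,200. All other bidders lose, so their payoff is 0.

Payoffs: Tomás $0, Frank $0, Fatima $3,200, Georgia $0, Kira $0.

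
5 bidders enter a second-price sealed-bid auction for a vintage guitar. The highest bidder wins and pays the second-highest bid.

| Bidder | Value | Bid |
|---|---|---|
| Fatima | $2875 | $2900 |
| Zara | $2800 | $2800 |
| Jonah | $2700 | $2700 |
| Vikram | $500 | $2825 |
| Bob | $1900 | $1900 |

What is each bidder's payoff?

Bids in descending order: Fatima $2900; Vikram $2825; Zara $2800; Jonah $2700; Bob $1900.
Fatima has the top bid and wins; the price is the second-highest bid, $2825.
Fatima's payoff = $2875 − $2825 = $50. All other bidders lose, so their payoff is 0.

Fatima $50, Zara $0, Jonah $0, Vikram $0, Bob $0.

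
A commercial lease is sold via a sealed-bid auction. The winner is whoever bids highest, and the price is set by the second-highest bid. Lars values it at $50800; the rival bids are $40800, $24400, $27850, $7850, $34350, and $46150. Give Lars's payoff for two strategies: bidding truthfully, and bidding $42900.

The highest competing bid is $46150.
Bidding truthfully at $50800: Lars has the top bid, wins, and pays the second-highest bid $46150. Payoff = $50800 − $46150 = $4650.
Bidding $42900: the top bid is $46150 (a rival), so Lars loses. Payoff = $0.

Truthful: $4650; alternative: $0.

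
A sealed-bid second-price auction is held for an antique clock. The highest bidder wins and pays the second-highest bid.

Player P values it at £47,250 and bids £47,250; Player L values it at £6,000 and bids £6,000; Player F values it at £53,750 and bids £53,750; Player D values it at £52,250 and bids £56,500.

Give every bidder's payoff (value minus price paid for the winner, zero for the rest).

Sorted high to low: Player D £56,500, then Player F £53,750, then Player P £47,250, then Player L £6,000.
Player D has the top bid and wins; the price is the second-highest bid, £53,750.
Player D's payoff = £52,250 − £53,750 = -£1,500. All other bidders lose, so their payoff is 0.

Payoffs: Player P £0, Player L £0, Player F £0, Player D -£1,500.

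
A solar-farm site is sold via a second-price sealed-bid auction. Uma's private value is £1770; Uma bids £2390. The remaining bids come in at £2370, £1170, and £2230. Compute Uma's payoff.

Highest competing bid: £2370.
Uma's bid £2390 is the highest overall, so Uma wins and pays the second-highest bid, £2370.
Payoff = value − price = £1770 − £2370 = -£600.
Overbidding won the item at a price above value — truthful bidding would have avoided this loss.

Payoff = -£600.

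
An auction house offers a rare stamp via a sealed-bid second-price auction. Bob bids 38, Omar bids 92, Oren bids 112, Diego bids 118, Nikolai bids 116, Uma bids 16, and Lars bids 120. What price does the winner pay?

Price paid: 118.

Ranking the bids: Lars 120 > Diego 118 > Nikolai 116 > Oren 112 > Omar 92 > Bob 38 > Uma 16.
Lars has the highest bid, so Lars wins.
The second-highest bid is 118, so that is what Lars pays.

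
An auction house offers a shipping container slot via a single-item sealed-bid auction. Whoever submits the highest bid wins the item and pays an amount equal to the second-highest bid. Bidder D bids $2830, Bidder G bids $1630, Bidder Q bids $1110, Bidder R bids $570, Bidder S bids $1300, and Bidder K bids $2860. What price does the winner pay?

Ranking the bids: Bidder K $2860, then Bidder D $2830, then Bidder G $1630, then Bidder S $1300, then Bidder Q $1110, then Bidder R $570.
Bidder K has the highest bid, so Bidder K wins.
The second-highest bid is $2830, so that is what Bidder K pays.

Price paid: $2830.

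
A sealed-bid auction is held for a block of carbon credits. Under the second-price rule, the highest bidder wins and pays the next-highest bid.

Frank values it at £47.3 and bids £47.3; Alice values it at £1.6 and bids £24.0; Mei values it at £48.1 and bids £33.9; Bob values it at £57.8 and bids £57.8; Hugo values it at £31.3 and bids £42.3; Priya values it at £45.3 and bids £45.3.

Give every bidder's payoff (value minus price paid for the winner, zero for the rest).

Payoffs: Frank £0.0, Alice £0.0, Mei £0.0, Bob £10.5, Hugo £0.0, Priya £0.0.

Bids in descending order: Bob £57.8, then Frank £47.3, then Priya £45.3, then Hugo £42.3, then Mei £33.9, then Alice £24.0.
Bob has the top bid and wins; the price is the second-highest bid, £47.3.
Bob's payoff = £57.8 − £47.3 = £10.5. All other bidders lose, so their payoff is 0.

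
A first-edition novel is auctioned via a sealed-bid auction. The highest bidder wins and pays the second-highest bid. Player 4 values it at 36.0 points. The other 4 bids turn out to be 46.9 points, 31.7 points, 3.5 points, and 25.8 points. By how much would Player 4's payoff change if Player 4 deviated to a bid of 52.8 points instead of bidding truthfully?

Payoff change: -10.9 points.

The highest competing bid is 46.9 points.
Bidding truthfully at 36.0 points: the top bid is 46.9 points (a rival), so Player 4 loses. Payoff = 0.0 points.
Bidding 52.8 points: Player 4 has the top bid, wins, and pays the second-highest bid 46.9 points. Payoff = 36.0 points − 46.9 points = -10.9 points.
Change = -10.9 points − 0.0 points = -10.9 points.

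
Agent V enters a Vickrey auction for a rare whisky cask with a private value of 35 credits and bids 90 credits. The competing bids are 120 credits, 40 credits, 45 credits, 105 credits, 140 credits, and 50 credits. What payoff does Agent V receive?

Highest competing bid: 140 credits.
Agent V's bid 90 credits is not the highest, so Agent V loses, pays nothing, and earns zero payoff.

Agent V's payoff: 0 credits.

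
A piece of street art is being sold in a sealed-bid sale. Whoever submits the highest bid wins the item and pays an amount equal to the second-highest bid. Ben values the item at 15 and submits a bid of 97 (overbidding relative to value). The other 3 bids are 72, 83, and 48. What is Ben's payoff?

Highest competing bid: 83.
Ben's bid 97 is the highest overall, so Ben wins and pays the second-highest bid, 83.
Payoff = value − price = 15 − 83 = -68.

Ben's payoff: -68.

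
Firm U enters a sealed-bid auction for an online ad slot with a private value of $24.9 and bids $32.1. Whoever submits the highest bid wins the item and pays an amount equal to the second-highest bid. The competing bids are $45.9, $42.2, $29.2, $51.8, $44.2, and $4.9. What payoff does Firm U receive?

$0.0

Highest competing bid: $51.8.
Firm U's bid $32.1 is not the highest, so Firm U loses, pays nothing, and earns zero payoff.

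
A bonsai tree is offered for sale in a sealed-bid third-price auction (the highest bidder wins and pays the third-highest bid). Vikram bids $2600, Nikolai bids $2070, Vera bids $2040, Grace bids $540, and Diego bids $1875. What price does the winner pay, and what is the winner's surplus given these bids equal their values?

The winner pays $2040 for a surplus of $560.

Sorted high to low: Vikram $2600, then Nikolai $2070, then Vera $2040, then Diego $1875, then Grace $540.
Vikram is the highest bidder, so Vikram wins.
Under the third-price rule, the price is the third-highest bid: $2040.
Surplus = $2600 − $2040 = $560.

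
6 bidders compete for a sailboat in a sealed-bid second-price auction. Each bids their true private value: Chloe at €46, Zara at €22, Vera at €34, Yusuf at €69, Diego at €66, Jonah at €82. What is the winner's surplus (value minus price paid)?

Ordered from highest: Jonah €82; Yusuf €69; Diego €66; Chloe €46; Vera €34; Zara €22.
Jonah wins with the top bid and pays the second-highest, €69.
Surplus = €82 − €69 = €13.

Winner's surplus: €13.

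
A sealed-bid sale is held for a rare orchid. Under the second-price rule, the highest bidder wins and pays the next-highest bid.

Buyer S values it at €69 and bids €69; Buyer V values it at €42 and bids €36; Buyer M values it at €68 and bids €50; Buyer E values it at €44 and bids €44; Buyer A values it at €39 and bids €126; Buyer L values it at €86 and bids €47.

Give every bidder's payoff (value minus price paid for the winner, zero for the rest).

Ranking the bids: Buyer A €126 > Buyer S €69 > Buyer M €50 > Buyer L €47 > Buyer E €44 > Buyer V €36.
Buyer A has the top bid and wins; the price is the second-highest bid, €69.
Buyer A's payoff = €39 − €69 = -€30. All other bidders lose, so their payoff is 0.

Buyer S €0, Buyer V €0, Buyer M €0, Buyer E €0, Buyer A -€30, Buyer L €0.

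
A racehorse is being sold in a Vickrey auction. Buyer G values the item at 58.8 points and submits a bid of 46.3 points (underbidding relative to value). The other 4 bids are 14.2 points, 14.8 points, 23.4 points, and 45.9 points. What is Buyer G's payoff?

Highest competing bid: 45.9 points.
Buyer G's bid 46.3 points is the highest overall, so Buyer G wins and pays the second-highest bid, 45.9 points.
Payoff = value − price = 58.8 points − 45.9 points = 12.9 points.

Payoff = 12.9 points.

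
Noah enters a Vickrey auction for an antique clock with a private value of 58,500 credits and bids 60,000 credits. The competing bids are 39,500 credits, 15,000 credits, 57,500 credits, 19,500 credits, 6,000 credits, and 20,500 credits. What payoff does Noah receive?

Highest competing bid: 57,500 credits.
Noah's bid 60,000 credits is the highest overall, so Noah wins and pays the second-highest bid, 57,500 credits.
Payoff = value − price = 58,500 credits − 57,500 credits = 1,000 credits.

Noah's payoff: 1,000 credits.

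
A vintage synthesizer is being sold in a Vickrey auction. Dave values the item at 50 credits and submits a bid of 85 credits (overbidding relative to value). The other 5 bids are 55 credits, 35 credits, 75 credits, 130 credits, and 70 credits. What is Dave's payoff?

Highest competing bid: 130 credits.
Dave's bid 85 credits is not the highest, so Dave loses, pays nothing, and earns zero payoff.

Dave's payoff: 0 credits.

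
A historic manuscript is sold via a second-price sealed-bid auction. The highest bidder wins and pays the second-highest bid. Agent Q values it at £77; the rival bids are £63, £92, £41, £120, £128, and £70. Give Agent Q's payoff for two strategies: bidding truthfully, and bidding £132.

(a) £0  (b) -£51

The highest competing bid is £128.
Bidding truthfully at £77: the top bid is £128 (a rival), so Agent Q loses. Payoff = £0.
Bidding £132: Agent Q has the top bid, wins, and pays the second-highest bid £128. Payoff = £77 − £128 = -£51.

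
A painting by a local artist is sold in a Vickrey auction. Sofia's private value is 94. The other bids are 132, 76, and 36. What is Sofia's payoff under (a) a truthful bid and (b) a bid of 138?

Truthful: 0; alternative: -38.

The highest competing bid is 132.
Bidding truthfully at 94: the top bid is 132 (a rival), so Sofia loses. Payoff = 0.
Bidding 138: Sofia has the top bid, wins, and pays the second-highest bid 132. Payoff = 94 − 132 = -38.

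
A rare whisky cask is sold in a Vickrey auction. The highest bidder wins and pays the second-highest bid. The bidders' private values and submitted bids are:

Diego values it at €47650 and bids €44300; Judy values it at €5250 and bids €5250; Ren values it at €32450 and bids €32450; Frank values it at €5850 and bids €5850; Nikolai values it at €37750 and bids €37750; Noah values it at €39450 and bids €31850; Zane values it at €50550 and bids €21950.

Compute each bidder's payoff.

Ranking the bids: Diego €44300 > Nikolai €37750 > Ren €32450 > Noah €31850 > Zane €21950 > Frank €5850 > Judy €5250.
Diego has the top bid and wins; the price is the second-highest bid, €37750.
Diego's payoff = €47650 − €37750 = €9900. All other bidders lose, so their payoff is 0.

Payoffs: Diego €9900, Judy €0, Ren €0, Frank €0, Nikolai €0, Noah €0, Zane €0.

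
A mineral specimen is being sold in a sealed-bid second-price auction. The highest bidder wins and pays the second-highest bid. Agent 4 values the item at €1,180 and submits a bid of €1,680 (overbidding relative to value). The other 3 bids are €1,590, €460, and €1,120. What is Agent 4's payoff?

The bidder's payoff: -€410.

Highest competing bid: €1,590.
Agent 4's bid €1,680 is the highest overall, so Agent 4 wins and pays the second-highest bid, €1,590.
Payoff = value − price = €1,180 − €1,590 = -€410.
Overbidding won the item at a price above value — truthful bidding would have avoided this loss.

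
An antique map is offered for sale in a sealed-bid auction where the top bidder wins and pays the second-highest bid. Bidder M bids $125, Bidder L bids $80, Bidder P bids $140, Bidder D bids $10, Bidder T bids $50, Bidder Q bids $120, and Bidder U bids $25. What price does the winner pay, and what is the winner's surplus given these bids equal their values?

Ranking the bids: Bidder P $140; Bidder M $125; Bidder Q $120; Bidder L $80; Bidder T $50; Bidder U $25; Bidder D $10.
Bidder P is the highest bidder, so Bidder P wins.
Under the second-price rule, the price is the second-highest bid: $125.
Surplus = $140 − $125 = $15.

The winner pays $125 for a surplus of $15.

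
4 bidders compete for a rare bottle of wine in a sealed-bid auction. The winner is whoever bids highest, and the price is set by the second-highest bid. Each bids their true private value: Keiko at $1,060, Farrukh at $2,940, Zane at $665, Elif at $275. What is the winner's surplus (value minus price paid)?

Winner's surplus: $1,880.

Ordered from highest: Farrukh $2,940, then Keiko $1,060, then Zane $665, then Elif $275.
Farrukh wins with the top bid and pays the second-highest, $1,060.
Surplus = $2,940 − $1,060 = $1,880.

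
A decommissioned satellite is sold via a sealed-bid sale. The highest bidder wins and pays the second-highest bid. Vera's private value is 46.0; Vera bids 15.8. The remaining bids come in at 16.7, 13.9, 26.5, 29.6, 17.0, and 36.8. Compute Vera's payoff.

Highest competing bid: 36.8.
Vera's bid 15.8 is not the highest, so Vera loses, pays nothing, and earns zero payoff.

Payoff = 0.0.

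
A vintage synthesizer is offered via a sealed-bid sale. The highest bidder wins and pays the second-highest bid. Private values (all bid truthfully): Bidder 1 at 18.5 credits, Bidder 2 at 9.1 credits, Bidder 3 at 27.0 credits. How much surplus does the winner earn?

Ranking the bids: Bidder 3 27.0 credits > Bidder 1 18.5 credits > Bidder 2 9.1 credits.
Bidder 3 wins with the top bid and pays the second-highest, 18.5 credits.
Surplus = 27.0 credits − 18.5 credits = 8.5 credits.

Winner's surplus: 8.5 credits.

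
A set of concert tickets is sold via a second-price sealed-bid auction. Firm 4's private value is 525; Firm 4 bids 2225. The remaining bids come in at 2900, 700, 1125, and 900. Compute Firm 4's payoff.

Highest competing bid: 2900.
Firm 4's bid 2225 is not the highest, so Firm 4 loses, pays nothing, and earns zero payoff.

Payoff = 0.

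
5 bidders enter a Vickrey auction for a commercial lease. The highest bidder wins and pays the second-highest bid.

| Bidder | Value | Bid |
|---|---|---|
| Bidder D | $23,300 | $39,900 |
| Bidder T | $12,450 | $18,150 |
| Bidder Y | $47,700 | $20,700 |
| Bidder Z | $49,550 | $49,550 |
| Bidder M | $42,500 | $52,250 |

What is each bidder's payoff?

Sorted high to low: Bidder M $52,250; Bidder Z $49,550; Bidder D $39,900; Bidder Y $20,700; Bidder T $18,150.
Bidder M has the top bid and wins; the price is the second-highest bid, $49,550.
Bidder M's payoff = $42,500 − $49,550 = -$7,050. All other bidders lose, so their payoff is 0.

Payoffs: Bidder D $0, Bidder T $0, Bidder Y $0, Bidder Z $0, Bidder M -$7,050.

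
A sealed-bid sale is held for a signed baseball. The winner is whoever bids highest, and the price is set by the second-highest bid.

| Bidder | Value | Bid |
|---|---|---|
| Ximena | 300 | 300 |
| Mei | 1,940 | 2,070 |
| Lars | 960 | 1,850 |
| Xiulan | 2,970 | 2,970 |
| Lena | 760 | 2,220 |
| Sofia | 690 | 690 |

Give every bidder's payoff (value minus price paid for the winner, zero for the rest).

Sorted high to low: Xiulan 2,970, then Lena 2,220, then Mei 2,070, then Lars 1,850, then Sofia 690, then Ximena 300.
Xiulan has the top bid and wins; the price is the second-highest bid, 2,220.
Xiulan's payoff = 2,970 − 2,220 = 750. All other bidders lose, so their payoff is 0.

Payoffs: Ximena 0, Mei 0, Lars 0, Xiulan 750, Lena 0, Sofia 0.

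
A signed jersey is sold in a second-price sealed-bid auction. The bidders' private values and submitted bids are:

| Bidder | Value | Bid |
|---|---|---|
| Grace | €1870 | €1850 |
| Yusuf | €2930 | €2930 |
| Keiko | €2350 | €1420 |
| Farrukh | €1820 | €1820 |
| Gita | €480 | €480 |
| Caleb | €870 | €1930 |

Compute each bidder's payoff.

Ordered from highest: Yusuf €2930, then Caleb €1930, then Grace €1850, then Farrukh €1820, then Keiko €1420, then Gita €480.
Yusuf has the top bid and wins; the price is the second-highest bid, €1930.
Yusuf's payoff = €2930 − €1930 = €1000. All other bidders lose, so their payoff is 0.

Grace €0, Yusuf €1000, Keiko €0, Farrukh €0, Gita €0, Caleb €0.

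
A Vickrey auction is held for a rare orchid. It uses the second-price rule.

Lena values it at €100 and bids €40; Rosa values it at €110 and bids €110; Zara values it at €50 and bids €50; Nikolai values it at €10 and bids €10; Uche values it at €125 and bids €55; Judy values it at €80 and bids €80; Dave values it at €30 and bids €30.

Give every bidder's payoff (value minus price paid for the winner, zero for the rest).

Lena €0, Rosa €30, Zara €0, Nikolai €0, Uche €0, Judy €0, Dave €0.

Ordered from highest: Rosa €110 > Judy €80 > Uche €55 > Zara €50 > Lena €40 > Dave €30 > Nikolai €10.
Rosa has the top bid and wins; the price is the second-highest bid, €80.
Rosa's payoff = €110 − €80 = €30. All other bidders lose, so their payoff is 0.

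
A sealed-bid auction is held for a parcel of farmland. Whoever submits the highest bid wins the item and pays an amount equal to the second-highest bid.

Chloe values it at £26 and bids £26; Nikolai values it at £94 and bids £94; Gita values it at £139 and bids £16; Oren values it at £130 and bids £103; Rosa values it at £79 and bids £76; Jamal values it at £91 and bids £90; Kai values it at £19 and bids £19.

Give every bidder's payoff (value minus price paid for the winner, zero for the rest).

Payoffs: Chloe £0, Nikolai £0, Gita £0, Oren £36, Rosa £0, Jamal £0, Kai £0.

Bids in descending order: Oren £103, then Nikolai £94, then Jamal £90, then Rosa £76, then Chloe £26, then Kai £19, then Gita £16.
Oren has the top bid and wins; the price is the second-highest bid, £94.
Oren's payoff = £130 − £94 = £36. All other bidders lose, so their payoff is 0.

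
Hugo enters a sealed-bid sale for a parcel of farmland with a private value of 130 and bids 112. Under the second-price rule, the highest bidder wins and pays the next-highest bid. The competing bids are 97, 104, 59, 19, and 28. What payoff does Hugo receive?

Highest competing bid: 104.
Hugo's bid 112 is the highest overall, so Hugo wins and pays the second-highest bid, 104.
Payoff = value − price = 130 − 104 = 26.

26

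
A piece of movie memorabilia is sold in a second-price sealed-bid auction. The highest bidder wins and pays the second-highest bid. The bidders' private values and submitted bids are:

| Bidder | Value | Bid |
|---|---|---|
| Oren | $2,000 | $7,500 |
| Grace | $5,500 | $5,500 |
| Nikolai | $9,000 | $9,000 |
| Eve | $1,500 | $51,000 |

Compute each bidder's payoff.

Ordered from highest: Eve $51,000, then Nikolai $9,000, then Oren $7,500, then Grace $5,500.
Eve has the top bid and wins; the price is the second-highest bid, $9,000.
Eve's payoff = $1,500 − $9,000 = -$7,500. All other bidders lose, so their payoff is 0.

Oren $0, Grace $0, Nikolai $0, Eve -$7,500.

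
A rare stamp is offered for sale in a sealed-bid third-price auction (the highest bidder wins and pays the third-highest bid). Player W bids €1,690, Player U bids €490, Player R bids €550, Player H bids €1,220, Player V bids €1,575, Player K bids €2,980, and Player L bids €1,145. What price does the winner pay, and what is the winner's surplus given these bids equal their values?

The winner pays €1,575 for a surplus of €1,405.

Ordered from highest: Player K €2,980; Player W €1,690; Player V €1,575; Player H €1,220; Player L €1,145; Player R €550; Player U €490.
Player K is the highest bidder, so Player K wins.
Under the third-price rule, the price is the third-highest bid: €1,575.
Surplus = €2,980 − €1,575 = €1,405.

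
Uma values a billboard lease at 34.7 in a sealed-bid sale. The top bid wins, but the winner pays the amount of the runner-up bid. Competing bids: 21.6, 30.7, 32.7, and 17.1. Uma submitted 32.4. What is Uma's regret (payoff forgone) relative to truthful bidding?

Regret: 2.0.

The highest competing bid is 32.7.
Bidding truthfully at 34.7: Uma has the top bid, wins, and pays the second-highest bid 32.7. Payoff = 34.7 − 32.7 = 2.0.
Bidding 32.4: the top bid is 32.7 (a rival), so Uma loses. Payoff = 0.0.
Regret = truthful payoff − actual payoff = 2.0 − 0.0 = 2.0.
Deviating from a truthful bid can only lose payoff in a second-price auction — never gain.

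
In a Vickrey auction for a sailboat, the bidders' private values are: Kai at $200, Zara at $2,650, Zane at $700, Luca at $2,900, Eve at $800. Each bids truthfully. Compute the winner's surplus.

Winner's surplus: $250.

Ordered from highest: Luca $2,900, then Zara $2,650, then Eve $800, then Zane $700, then Kai $200.
Luca wins with the top bid and pays the second-highest, $2,650.
Surplus = $2,900 − $2,650 = $250.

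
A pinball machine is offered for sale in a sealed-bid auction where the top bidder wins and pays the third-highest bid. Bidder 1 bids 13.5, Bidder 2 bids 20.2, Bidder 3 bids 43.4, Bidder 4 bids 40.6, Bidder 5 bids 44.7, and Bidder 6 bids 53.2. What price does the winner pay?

Price paid: 43.4.

Ranking the bids: Bidder 6 53.2; Bidder 5 44.7; Bidder 3 43.4; Bidder 4 40.6; Bidder 2 20.2; Bidder 1 13.5.
Bidder 6 is the highest bidder, so Bidder 6 wins.
Under the third-price rule, the price is the third-highest bid: 43.4.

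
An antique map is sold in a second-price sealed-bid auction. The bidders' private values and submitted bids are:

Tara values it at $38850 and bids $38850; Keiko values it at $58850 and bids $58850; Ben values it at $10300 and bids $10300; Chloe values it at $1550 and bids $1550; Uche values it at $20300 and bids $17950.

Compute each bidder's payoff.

Payoffs: Tara $0, Keiko $20000, Ben $0, Chloe $0, Uche $0.

Sorted high to low: Keiko $58850, then Tara $38850, then Uche $17950, then Ben $10300, then Chloe $1550.
Keiko has the top bid and wins; the price is the second-highest bid, $38850.
Keiko's payoff = $58850 − $38850 = $20000. All other bidders lose, so their payoff is 0.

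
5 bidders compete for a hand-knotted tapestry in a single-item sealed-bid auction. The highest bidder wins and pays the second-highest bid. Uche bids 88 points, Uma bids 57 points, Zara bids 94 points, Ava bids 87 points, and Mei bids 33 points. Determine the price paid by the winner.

88 points

Ranking the bids: Zara 94 points > Uche 88 points > Ava 87 points > Uma 57 points > Mei 33 points.
Zara has the highest bid, so Zara wins.
The second-highest bid is 88 points, so that is what Zara pays.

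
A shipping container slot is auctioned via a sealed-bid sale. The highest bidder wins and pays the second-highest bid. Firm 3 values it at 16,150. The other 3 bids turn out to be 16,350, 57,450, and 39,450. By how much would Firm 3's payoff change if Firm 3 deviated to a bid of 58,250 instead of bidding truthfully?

The highest competing bid is 57,450.
Bidding truthfully at 16,150: the top bid is 57,450 (a rival), so Firm 3 loses. Payoff = 0.
Bidding 58,250: Firm 3 has the top bid, wins, and pays the second-highest bid 57,450. Payoff = 16,150 − 57,450 = -41,300.
Change = -41,300 − 0 = -41,300.

-41,300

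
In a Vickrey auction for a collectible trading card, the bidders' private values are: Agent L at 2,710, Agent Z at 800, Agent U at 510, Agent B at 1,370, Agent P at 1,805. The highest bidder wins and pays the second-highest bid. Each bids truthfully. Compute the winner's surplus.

905

Ordered from highest: Agent L 2,710 > Agent P 1,805 > Agent B 1,370 > Agent Z 800 > Agent U 510.
Agent L wins with the top bid and pays the second-highest, 1,805.
Surplus = 2,710 − 1,805 = 905.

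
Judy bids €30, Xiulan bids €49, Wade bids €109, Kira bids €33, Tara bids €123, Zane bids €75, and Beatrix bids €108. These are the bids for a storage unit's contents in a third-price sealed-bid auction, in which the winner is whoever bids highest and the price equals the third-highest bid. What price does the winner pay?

The winner pays €108.

Ranking the bids: Tara €123 > Wade €109 > Beatrix €108 > Zane €75 > Xiulan €49 > Kira €33 > Judy €30.
Tara is the highest bidder, so Tara wins.
Under the third-price rule, the price is the third-highest bid: €108.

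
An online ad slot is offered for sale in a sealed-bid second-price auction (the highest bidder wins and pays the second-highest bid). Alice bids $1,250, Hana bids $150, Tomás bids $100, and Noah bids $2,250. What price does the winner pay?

Price paid: $1,250.

Ranking the bids: Noah $2,250 > Alice $1,250 > Hana $150 > Tomás $100.
Noah is the highest bidder, so Noah wins.
Under the second-price rule, the price is the second-highest bid: $1,250.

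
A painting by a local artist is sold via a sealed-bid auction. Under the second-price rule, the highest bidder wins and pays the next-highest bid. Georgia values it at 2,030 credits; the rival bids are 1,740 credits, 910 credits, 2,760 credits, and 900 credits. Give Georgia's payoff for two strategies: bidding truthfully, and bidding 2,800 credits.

Truthful: 0 credits; alternative: -730 credits.

The highest competing bid is 2,760 credits.
Bidding truthfully at 2,030 credits: the top bid is 2,760 credits (a rival), so Georgia loses. Payoff = 0 credits.
Bidding 2,800 credits: Georgia has the top bid, wins, and pays the second-highest bid 2,760 credits. Payoff = 2,030 credits − 2,760 credits = -730 credits.
Deviating from a truthful bid can only lose payoff in a second-price auction — never gain.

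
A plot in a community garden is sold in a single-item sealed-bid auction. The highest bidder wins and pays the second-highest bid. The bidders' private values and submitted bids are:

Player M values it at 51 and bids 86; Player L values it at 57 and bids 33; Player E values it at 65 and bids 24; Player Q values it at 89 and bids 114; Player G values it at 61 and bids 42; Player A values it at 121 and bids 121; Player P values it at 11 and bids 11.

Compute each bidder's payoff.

Bids in descending order: Player A 121 > Player Q 114 > Player M 86 > Player G 42 > Player L 33 > Player E 24 > Player P 11.
Player A has the top bid and wins; the price is the second-highest bid, 114.
Player A's payoff = 121 − 114 = 7. All other bidders lose, so their payoff is 0.

Player M 0, Player L 0, Player E 0, Player Q 0, Player G 0, Player A 7, Player P 0.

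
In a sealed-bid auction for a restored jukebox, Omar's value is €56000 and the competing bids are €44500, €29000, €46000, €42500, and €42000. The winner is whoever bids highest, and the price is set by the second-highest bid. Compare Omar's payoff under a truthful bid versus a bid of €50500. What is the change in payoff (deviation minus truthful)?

€0

The highest competing bid is €46000.
Bidding truthfully at €56000: Omar has the top bid, wins, and pays the second-highest bid €46000. Payoff = €56000 − €46000 = €10000.
Bidding €50500: Omar has the top bid, wins, and pays the second-highest bid €46000. Payoff = €56000 − €46000 = €10000.
Change = €10000 − €10000 = €0.
The bid only affects whether you win, not the price — here both bids land on the same side of the top rival bid, so the deviation is payoff-neutral.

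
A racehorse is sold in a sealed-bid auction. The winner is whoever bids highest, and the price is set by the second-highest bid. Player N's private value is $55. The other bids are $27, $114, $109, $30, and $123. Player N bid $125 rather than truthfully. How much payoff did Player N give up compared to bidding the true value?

$68

The highest competing bid is $123.
Bidding truthfully at $55: the top bid is $123 (a rival), so Player N loses. Payoff = $0.
Bidding $125: Player N has the top bid, wins, and pays the second-highest bid $123. Payoff = $55 − $123 = -$68.
Regret = truthful payoff − actual payoff = $0 − -$68 = $68.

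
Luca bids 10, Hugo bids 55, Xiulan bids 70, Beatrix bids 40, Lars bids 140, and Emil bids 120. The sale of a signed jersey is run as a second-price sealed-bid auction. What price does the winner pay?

Ranking the bids: Lars 140; Emil 120; Xiulan 70; Hugo 55; Beatrix 40; Luca 10.
Lars has the highest bid, so Lars wins.
The second-highest bid is 120, so that is what Lars pays.

The winner pays 120.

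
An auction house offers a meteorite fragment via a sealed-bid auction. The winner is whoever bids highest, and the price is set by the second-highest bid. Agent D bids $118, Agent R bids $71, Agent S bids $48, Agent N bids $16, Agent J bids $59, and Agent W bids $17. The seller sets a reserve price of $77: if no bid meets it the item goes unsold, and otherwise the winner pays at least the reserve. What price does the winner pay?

Bids in descending order: Agent D $118; Agent R $71; Agent J $59; Agent S $48; Agent W $17; Agent N $16.
Agent D has the highest bid, so Agent D wins.
The second-highest bid is $71, but the reserve $77 is higher, so the price is the reserve.

Price paid: $77.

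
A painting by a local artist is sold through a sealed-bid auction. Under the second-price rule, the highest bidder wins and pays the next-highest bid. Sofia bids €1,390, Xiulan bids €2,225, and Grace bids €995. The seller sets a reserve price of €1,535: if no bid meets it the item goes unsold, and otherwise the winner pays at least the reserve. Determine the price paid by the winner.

Sorted high to low: Xiulan €2,225 > Sofia €1,390 > Grace €995.
Xiulan has the highest bid, so Xiulan wins.
The second-highest bid is €1,390, but the reserve €1,535 is higher, so the price is the reserve.

Price paid: €1,535.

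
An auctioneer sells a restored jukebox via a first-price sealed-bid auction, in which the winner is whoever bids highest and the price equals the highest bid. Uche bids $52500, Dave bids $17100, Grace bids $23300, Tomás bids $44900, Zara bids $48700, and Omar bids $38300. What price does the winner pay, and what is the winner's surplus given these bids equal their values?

Price $52500; surplus $0.

Bids in descending order: Uche $52500 > Zara $48700 > Tomás $44900 > Omar $38300 > Grace $23300 > Dave $17100.
Uche is the highest bidder, so Uche wins.
Under the first-price rule, the price is the highest bid: $52500.
Surplus = $52500 − $52500 = $0.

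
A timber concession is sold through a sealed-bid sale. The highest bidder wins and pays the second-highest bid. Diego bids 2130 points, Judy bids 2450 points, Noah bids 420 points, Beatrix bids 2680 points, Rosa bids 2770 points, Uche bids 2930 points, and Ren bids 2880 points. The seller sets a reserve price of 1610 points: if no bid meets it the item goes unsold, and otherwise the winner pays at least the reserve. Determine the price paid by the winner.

The winner pays 2880 points.

Ordered from highest: Uche 2930 points; Ren 2880 points; Rosa 2770 points; Beatrix 2680 points; Judy 2450 points; Diego 2130 points; Noah 420 points.
Uche has the highest bid, so Uche wins.
The second-highest bid is 2880 points, which exceeds the reserve, so that sets the price.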